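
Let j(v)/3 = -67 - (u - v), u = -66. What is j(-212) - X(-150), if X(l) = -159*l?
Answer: -24489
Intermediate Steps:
j(v) = -3 + 3*v (j(v) = 3*(-67 - (-66 - v)) = 3*(-67 + (66 + v)) = 3*(-1 + v) = -3 + 3*v)
j(-212) - X(-150) = (-3 + 3*(-212)) - (-159)*(-150) = (-3 - 636) - 1*23850 = -639 - 23850 = -24489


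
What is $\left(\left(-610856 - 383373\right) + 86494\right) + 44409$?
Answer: $-863326$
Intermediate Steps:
$\left(\left(-610856 - 383373\right) + 86494\right) + 44409 = \left(-994229 + 86494\right) + 44409 = -907735 + 44409 = -863326$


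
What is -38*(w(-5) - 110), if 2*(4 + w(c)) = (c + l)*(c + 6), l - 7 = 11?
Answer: 4085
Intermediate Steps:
l = 18 (l = 7 + 11 = 18)
w(c) = -4 + (6 + c)*(18 + c)/2 (w(c) = -4 + ((c + 18)*(c + 6))/2 = -4 + ((18 + c)*(6 + c))/2 = -4 + ((6 + c)*(18 + c))/2 = -4 + (6 + c)*(18 + c)/2)
-38*(w(-5) - 110) = -38*((50 + (½)*(-5)² + 12*(-5)) - 110) = -38*((50 + (½)*25 - 60) - 110) = -38*((50 + 25/2 - 60) - 110) = -38*(5/2 - 110) = -38*(-215/2) = 4085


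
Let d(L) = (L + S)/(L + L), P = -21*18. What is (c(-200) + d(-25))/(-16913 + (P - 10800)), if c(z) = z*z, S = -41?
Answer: -1000033/702275 ≈ -1.4240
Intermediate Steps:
P = -378
d(L) = (-41 + L)/(2*L) (d(L) = (L - 41)/(L + L) = (-41 + L)/((2*L)) = (-41 + L)*(1/(2*L)) = (-41 + L)/(2*L))
c(z) = z**2
(c(-200) + d(-25))/(-16913 + (P - 10800)) = ((-200)**2 + (1/2)*(-41 - 25)/(-25))/(-16913 + (-378 - 10800)) = (40000 + (1/2)*(-1/25)*(-66))/(-16913 - 11178) = (40000 + 33/25)/(-28091) = (1000033/25)*(-1/28091) = -1000033/702275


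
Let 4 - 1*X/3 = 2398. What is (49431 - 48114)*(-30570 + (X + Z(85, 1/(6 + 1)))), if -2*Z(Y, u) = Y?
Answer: -99550713/2 ≈ -4.9775e+7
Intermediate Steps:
X = -7182 (X = 12 - 3*2398 = 12 - 7194 = -7182)
Z(Y, u) = -Y/2
(49431 - 48114)*(-30570 + (X + Z(85, 1/(6 + 1)))) = (49431 - 48114)*(-30570 + (-7182 - 1/2*85)) = 1317*(-30570 + (-7182 - 85/2)) = 1317*(-30570 - 14449/2) = 1317*(-75589/2) = -99550713/2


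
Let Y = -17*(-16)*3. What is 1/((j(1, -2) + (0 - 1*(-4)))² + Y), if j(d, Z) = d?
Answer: 1/841 ≈ 0.0011891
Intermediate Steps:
Y = 816 (Y = 272*3 = 816)
1/((j(1, -2) + (0 - 1*(-4)))² + Y) = 1/((1 + (0 - 1*(-4)))² + 816) = 1/((1 + (0 + 4))² + 816) = 1/((1 + 4)² + 816) = 1/(5² + 816) = 1/(25 + 816) = 1/841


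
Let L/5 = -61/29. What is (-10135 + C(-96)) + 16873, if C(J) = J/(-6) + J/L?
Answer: 2062754/305 ≈ 6763.1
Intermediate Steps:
L = -305/29 (L = 5*(-61/29) = -305/29 ≈ -10.517)
C(J) = -479*J/1830 (C(J) = J/(-6) + J/(-305/29) = J*(-⅙) + J*(-29/305) = -J/6 - 29*J/305 = -479*J/1830)
(-10135 + C(-96)) + 16873 = (-10135 - 479/1830*(-96)) + 16873 = (-10135 + 7664/305) + 16873 = -3083511/305 + 16873 = 2062754/305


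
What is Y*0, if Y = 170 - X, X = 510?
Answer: 0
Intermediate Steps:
Y = -340 (Y = 170 - 1*510 = 170 - 510 = -340)
Y*0 = -340*0 = 0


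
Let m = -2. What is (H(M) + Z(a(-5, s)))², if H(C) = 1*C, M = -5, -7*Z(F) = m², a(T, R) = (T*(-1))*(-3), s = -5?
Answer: 1521/49 ≈ 31.041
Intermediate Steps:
a(T, R) = 3*T (a(T, R) = -T*(-3) = 3*T)
Z(F) = -4/7 (Z(F) = -⅐*(-2)² = -⅐*4 = -4/7)
H(C) = C
(H(M) + Z(a(-5, s)))² = (-5 - 4/7)² = (-39/7)² = 1521/49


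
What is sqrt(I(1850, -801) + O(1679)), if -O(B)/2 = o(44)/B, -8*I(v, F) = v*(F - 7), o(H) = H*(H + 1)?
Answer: sqrt(526731162010)/1679 ≈ 432.26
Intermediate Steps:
o(H) = H*(1 + H)
I(v, F) = -v*(-7 + F)/8 (I(v, F) = -v*(F - 7)/8 = -v*(-7 + F)/8)
O(B) = -3960/B (O(B) = -2*44*(1 + 44)/B = -2*44*45/B = -3960/B)
sqrt(I(1850, -801) + O(1679)) = sqrt((1/8)*1850*(7 - 1*(-801)) - 3960/1679) = sqrt((1/8)*1850*(7 + 801) - 3960*1/1679) = sqrt((1/8)*1850*808 - 3960/1679) = sqrt(186850 - 3960/1679) = sqrt(313717190/1679) = sqrt(526731162010)/1679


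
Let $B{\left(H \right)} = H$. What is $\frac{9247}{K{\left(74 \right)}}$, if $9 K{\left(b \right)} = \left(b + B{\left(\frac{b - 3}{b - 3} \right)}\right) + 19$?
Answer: $\frac{83223}{94} \approx 885.35$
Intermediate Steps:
$K{\left(b \right)} = \frac{20}{9} + \frac{b}{9}$ ($K{\left(b \right)} = \frac{\left(b + \frac{b - 3}{b - 3}\right) + 19}{9} = \frac{\left(b + \frac{-3 + b}{-3 + b}\right) + 19}{9} = \frac{\left(b + 1\right) + 19}{9} = \frac{\left(1 + b\right) + 19}{9} = \frac{20 + b}{9} = \frac{20}{9} + \frac{b}{9}$)
$\frac{9247}{K{\left(74 \right)}} = \frac{9247}{\frac{20}{9} + \frac{1}{9} \cdot 74} = \frac{9247}{\frac{20}{9} + \frac{74}{9}} = \frac{9247}{\frac{94}{9}} = 9247 \cdot \frac{9}{94} = \frac{83223}{94}$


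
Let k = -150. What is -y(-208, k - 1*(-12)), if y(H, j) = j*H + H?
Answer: -28496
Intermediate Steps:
y(H, j) = H + H*j (y(H, j) = H*j + H = H + H*j)
-y(-208, k - 1*(-12)) = -(-208)*(1 + (-150 - 1*(-12))) = -(-208)*(1 + (-150 + 12)) = -(-208)*(1 - 138) = -(-208)*(-137) = -1*28496 = -28496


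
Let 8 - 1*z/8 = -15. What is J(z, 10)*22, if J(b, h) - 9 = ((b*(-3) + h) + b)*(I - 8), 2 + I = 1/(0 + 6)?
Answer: 232936/3 ≈ 77645.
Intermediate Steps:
I = -11/6 (I = -2 + 1/(0 + 6) = -2 + 1/6 = -2 + ⅙ = -11/6 ≈ -1.8333)
z = 184 (z = 64 - 8*(-15) = 64 + 120 = 184)
J(b, h) = 9 - 59*h/6 + 59*b/3 (J(b, h) = 9 + ((b*(-3) + h) + b)*(-11/6 - 8) = 9 + ((-3*b + h) + b)*(-59/6) = 9 + ((h - 3*b) + b)*(-59/6) = 9 + (h - 2*b)*(-59/6) = 9 + (-59*h/6 + 59*b/3) = 9 - 59*h/6 + 59*b/3)
J(z, 10)*22 = (9 - 59/6*10 + (59/3)*184)*22 = (9 - 295/3 + 10856/3)*22 = (10588/3)*22 = 232936/3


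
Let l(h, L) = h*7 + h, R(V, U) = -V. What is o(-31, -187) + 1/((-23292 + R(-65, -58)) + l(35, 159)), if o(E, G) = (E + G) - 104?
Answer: -7388935/22947 ≈ -322.00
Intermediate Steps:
o(E, G) = -104 + E + G
l(h, L) = 8*h (l(h, L) = 7*h + h = 8*h)
o(-31, -187) + 1/((-23292 + R(-65, -58)) + l(35, 159)) = (-104 - 31 - 187) + 1/((-23292 - 1*(-65)) + 8*35) = -322 + 1/((-23292 + 65) + 280) = -322 + 1/(-23227 + 280) = -322 + 1/(-22947) = -322 - 1/22947 = -7388935/22947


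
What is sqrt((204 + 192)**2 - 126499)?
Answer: sqrt(30317) ≈ 174.12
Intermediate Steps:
sqrt((204 + 192)**2 - 126499) = sqrt(396**2 - 126499) = sqrt(156816 - 126499) = sqrt(30317)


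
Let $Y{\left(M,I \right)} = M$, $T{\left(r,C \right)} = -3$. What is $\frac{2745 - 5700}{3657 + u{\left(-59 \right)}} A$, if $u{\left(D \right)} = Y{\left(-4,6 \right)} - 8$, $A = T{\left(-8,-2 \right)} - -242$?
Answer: $- \frac{47083}{243} \approx -193.76$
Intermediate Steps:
$A = 239$ ($A = -3 - -242 = -3 + 242 = 239$)
$u{\left(D \right)} = -12$ ($u{\left(D \right)} = -4 - 8 = -12$)
$\frac{2745 - 5700}{3657 + u{\left(-59 \right)}} A = \frac{2745 - 5700}{3657 - 12} \cdot 239 = - \frac{2955}{3645} \cdot 239 = \left(-2955\right) \frac{1}{3645} \cdot 239 = \left(- \frac{197}{243}\right) 239 = - \frac{47083}{243}$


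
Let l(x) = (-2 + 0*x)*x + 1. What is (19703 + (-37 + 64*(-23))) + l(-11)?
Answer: 18217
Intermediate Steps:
l(x) = 1 - 2*x (l(x) = (-2 + 0)*x + 1 = -2*x + 1 = 1 - 2*x)
(19703 + (-37 + 64*(-23))) + l(-11) = (19703 + (-37 + 64*(-23))) + (1 - 2*(-11)) = (19703 + (-37 - 1472)) + (1 + 22) = (19703 - 1509) + 23 = 18194 + 23 = 18217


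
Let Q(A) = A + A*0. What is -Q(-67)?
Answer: 67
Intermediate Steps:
Q(A) = A (Q(A) = A + 0 = A)
-Q(-67) = -1*(-67) = 67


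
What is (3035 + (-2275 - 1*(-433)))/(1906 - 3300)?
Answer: -1193/1394 ≈ -0.85581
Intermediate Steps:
(3035 + (-2275 - 1*(-433)))/(1906 - 3300) = (3035 + (-2275 + 433))/(-1394) = (3035 - 1842)*(-1/1394) = 1193*(-1/1394) = -1193/1394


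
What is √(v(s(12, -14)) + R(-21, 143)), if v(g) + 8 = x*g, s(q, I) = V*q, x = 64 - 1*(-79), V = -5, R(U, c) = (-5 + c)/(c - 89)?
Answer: I*√77269/3 ≈ 92.658*I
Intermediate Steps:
R(U, c) = (-5 + c)/(-89 + c)
x = 143 (x = 64 + 79 = 143)
s(q, I) = -5*q
v(g) = -8 + 143*g
√(v(s(12, -14)) + R(-21, 143)) = √((-8 + 143*(-5*12)) + (-5 + 143)/(-89 + 143)) = √((-8 + 143*(-60)) + 138/54) = √((-8 - 8580) + (1/54)*138) = √(-8588 + 23/9) = √(-77269/9) = I*√77269/3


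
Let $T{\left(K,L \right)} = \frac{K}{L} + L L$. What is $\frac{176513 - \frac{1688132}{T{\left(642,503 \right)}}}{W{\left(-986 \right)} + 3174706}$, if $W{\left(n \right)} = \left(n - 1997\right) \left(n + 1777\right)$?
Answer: $\frac{22462931132301}{103739769152857} \approx 0.21653$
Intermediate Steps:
$W{\left(n \right)} = \left(-1997 + n\right) \left(1777 + n\right)$
$T{\left(K,L \right)} = L^{2} + \frac{K}{L}$ ($T{\left(K,L \right)} = \frac{K}{L} + L^{2} = L^{2} + \frac{K}{L}$)
$\frac{176513 - \frac{1688132}{T{\left(642,503 \right)}}}{W{\left(-986 \right)} + 3174706} = \frac{176513 - \frac{1688132}{\frac{1}{503} \left(642 + 503^{3}\right)}}{\left(-3548669 + \left(-986\right)^{2} - -216920\right) + 3174706} = \frac{176513 - \frac{1688132}{\frac{1}{503} \left(642 + 127263527\right)}}{\left(-3548669 + 972196 + 216920\right) + 3174706} = \frac{176513 - \frac{1688132}{\frac{1}{503} \cdot 127264169}}{-2359553 + 3174706} = \frac{176513 - \frac{1688132}{\frac{127264169}{503}}}{815153} = \left(176513 - \frac{849130396}{127264169}\right) \frac{1}{815153} = \frac{22462931132301}{127264169} \cdot \frac{1}{815153} = \frac{22462931132301}{103739769152857}$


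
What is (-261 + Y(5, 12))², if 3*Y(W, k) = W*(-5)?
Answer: 652864/9 ≈ 72541.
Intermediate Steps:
Y(W, k) = -5*W/3 (Y(W, k) = (W*(-5))/3 = (-5*W)/3 = -5*W/3)
(-261 + Y(5, 12))² = (-261 - 5/3*5)² = (-261 - 25/3)² = (-808/3)² = 652864/9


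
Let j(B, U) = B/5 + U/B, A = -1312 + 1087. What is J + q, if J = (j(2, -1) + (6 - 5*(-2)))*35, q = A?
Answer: 663/2 ≈ 331.50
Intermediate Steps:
A = -225
q = -225
j(B, U) = B/5 + U/B (j(B, U) = B*(1/5) + U/B = B/5 + U/B)
J = 1113/2 (J = (((1/5)*2 - 1/2) + (6 - 5*(-2)))*35 = ((2/5 - 1*1/2) + (6 + 10))*35 = ((2/5 - 1/2) + 16)*35 = (-1/10 + 16)*35 = (159/10)*35 = 1113/2 ≈ 556.50)
J + q = 1113/2 - 225 = 663/2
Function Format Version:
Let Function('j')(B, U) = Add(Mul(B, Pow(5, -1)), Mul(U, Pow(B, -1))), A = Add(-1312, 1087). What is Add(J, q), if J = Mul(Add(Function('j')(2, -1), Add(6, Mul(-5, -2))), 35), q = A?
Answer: Rational(663, 2) ≈ 331.50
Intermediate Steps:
A = -225
q = -225
Function('j')(B, U) = Add(Mul(Rational(1, 5), B), Mul(U, Pow(B, -1))) (Function('j')(B, U) = Add(Mul(B, Rational(1, 5)), Mul(U, Pow(B, -1))) = Add(Mul(Rational(1, 5), B), Mul(U, Pow(B, -1))))
J = Rational(1113, 2) (J = Mul(Add(Add(Mul(Rational(1, 5), 2), Mul(-1, Pow(2, -1))), Add(6, Mul(-5, -2))), 35) = Mul(Add(Add(Rational(2, 5), Mul(-1, Rational(1, 2))), Add(6, 10)), 35) = Mul(Add(Add(Rational(2, 5), Rational(-1, 2)), 16), 35) = Mul(Add(Rational(-1, 10), 16), 35) = Mul(Rational(159, 10), 35) = Rational(1113, 2) ≈ 556.50)
Add(J, q) = Add(Rational(1113, 2), -225) = Rational(663, 2)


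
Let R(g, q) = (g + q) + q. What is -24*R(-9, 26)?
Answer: -1032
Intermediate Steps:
R(g, q) = g + 2*q
-24*R(-9, 26) = -24*(-9 + 2*26) = -24*(-9 + 52) = -24*43 = -1032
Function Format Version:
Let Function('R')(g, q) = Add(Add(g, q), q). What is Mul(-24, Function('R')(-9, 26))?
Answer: -1032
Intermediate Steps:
Function('R')(g, q) = Add(g, Mul(2, q))
Mul(-24, Function('R')(-9, 26)) = Mul(-24, Add(-9, Mul(2, 26))) = Mul(-24, Add(-9, 52)) = Mul(-24, 43) = -1032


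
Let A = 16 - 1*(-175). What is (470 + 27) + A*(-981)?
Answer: -186874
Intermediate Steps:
A = 191 (A = 16 + 175 = 191)
(470 + 27) + A*(-981) = (470 + 27) + 191*(-981) = 497 - 187371 = -186874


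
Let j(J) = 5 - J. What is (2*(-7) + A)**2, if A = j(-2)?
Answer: 49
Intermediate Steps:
A = 7 (A = 5 - 1*(-2) = 5 + 2 = 7)
(2*(-7) + A)**2 = (2*(-7) + 7)**2 = (-14 + 7)**2 = (-7)**2 = 49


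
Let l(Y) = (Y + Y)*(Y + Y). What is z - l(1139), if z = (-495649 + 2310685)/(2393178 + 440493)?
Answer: -4901573922176/944557 ≈ -5.1893e+6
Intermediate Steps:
l(Y) = 4*Y² (l(Y) = (2*Y)*(2*Y) = 4*Y²)
z = 605012/944557 (z = 1815036/2833671 = 1815036*(1/2833671) = 605012/944557 ≈ 0.64052)
z - l(1139) = 605012/944557 - 4*1139² = 605012/944557 - 4*1297321 = 605012/944557 - 1*5189284 = 605012/944557 - 5189284 = -4901573922176/944557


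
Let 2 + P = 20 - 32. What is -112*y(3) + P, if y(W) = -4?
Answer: 434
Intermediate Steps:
P = -14 (P = -2 + (20 - 32) = -2 - 12 = -14)
-112*y(3) + P = -112*(-4) - 14 = 448 - 14 = 434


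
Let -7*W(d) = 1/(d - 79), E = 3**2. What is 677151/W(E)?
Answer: 331803990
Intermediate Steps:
E = 9
W(d) = -1/(7*(-79 + d)) (W(d) = -1/(7*(d - 79)) = -1/(7*(-79 + d)))
677151/W(E) = 677151/((-1/(-553 + 7*9))) = 677151/((-1/(-553 + 63))) = 677151/((-1/(-490))) = 677151/((-1*(-1/490))) = 677151/(1/490) = 677151*490 = 331803990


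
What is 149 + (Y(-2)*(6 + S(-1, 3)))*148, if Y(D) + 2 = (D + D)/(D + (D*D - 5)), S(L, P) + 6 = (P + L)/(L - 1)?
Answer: 743/3 ≈ 247.67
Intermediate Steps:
S(L, P) = -6 + (L + P)/(-1 + L) (S(L, P) = -6 + (P + L)/(L - 1) = -6 + (L + P)/(-1 + L))
Y(D) = -2 + 2*D/(-5 + D + D**2) (Y(D) = -2 + (D + D)/(D + (D*D - 5)) = -2 + (2*D)/(D + (D**2 - 5)) = -2 + (2*D)/(D + (-5 + D**2)) = -2 + (2*D)/(-5 + D + D**2) = -2 + 2*D/(-5 + D + D**2))
149 + (Y(-2)*(6 + S(-1, 3)))*148 = 149 + ((2*(5 - 1*(-2)**2)/(-5 - 2 + (-2)**2))*(6 + (6 + 3 - 5*(-1))/(-1 - 1)))*148 = 149 + ((2*(5 - 1*4)/(-5 - 2 + 4))*(6 + (6 + 3 + 5)/(-2)))*148 = 149 + ((2*(5 - 4)/(-3))*(6 - 1/2*14))*148 = 149 + ((2*(-1/3)*1)*(6 - 7))*148 = 149 - 2/3*(-1)*148 = 149 + (2/3)*148 = 149 + 296/3 = 743/3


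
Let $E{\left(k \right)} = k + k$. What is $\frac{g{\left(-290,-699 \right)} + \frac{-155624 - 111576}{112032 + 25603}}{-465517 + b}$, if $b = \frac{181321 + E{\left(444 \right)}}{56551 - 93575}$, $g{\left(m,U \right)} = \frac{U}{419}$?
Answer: $\frac{1541410306592}{198790845003041621} \approx 7.7539 \cdot 10^{-6}$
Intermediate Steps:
$g{\left(m,U \right)} = \frac{U}{419}$ ($g{\left(m,U \right)} = U \frac{1}{419} = \frac{U}{419}$)
$E{\left(k \right)} = 2 k$
$b = - \frac{182209}{37024}$ ($b = \frac{181321 + 2 \cdot 444}{56551 - 93575} = \frac{181321 + 888}{-37024} = 182209 \left(- \frac{1}{37024}\right) = - \frac{182209}{37024} \approx -4.9214$)
$\frac{g{\left(-290,-699 \right)} + \frac{-155624 - 111576}{112032 + 25603}}{-465517 + b} = \frac{\frac{1}{419} \left(-699\right) + \frac{-155624 - 111576}{112032 + 25603}}{-465517 - \frac{182209}{37024}} = \frac{- \frac{699}{419} - \frac{267200}{137635}}{- \frac{17235483617}{37024}} = \left(- \frac{699}{419} - \frac{53440}{27527}\right) \left(- \frac{37024}{17235483617}\right) = \left(- \frac{41632733}{11533813}\right) \left(- \frac{37024}{17235483617}\right) = \frac{1541410306592}{198790845003041621}$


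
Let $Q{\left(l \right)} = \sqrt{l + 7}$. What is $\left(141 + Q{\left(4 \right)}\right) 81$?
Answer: $11421 + 81 \sqrt{11} \approx 11690.0$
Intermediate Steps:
$Q{\left(l \right)} = \sqrt{7 + l}$
$\left(141 + Q{\left(4 \right)}\right) 81 = \left(141 + \sqrt{7 + 4}\right) 81 = \left(141 + \sqrt{11}\right) 81 = 11421 + 81 \sqrt{11}$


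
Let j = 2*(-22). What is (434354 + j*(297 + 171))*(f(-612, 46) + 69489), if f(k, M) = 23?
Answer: 28761424144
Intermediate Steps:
j = -44
(434354 + j*(297 + 171))*(f(-612, 46) + 69489) = (434354 - 44*(297 + 171))*(23 + 69489) = (434354 - 44*468)*69512 = (434354 - 20592)*69512 = 413762*69512 = 28761424144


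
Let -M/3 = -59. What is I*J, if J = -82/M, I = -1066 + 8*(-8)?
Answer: 92660/177 ≈ 523.50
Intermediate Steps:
M = 177 (M = -3*(-59) = 177)
I = -1130 (I = -1066 - 64 = -1130)
J = -82/177 ≈ -0.46328
I*J = -1130*(-82/177) = 92660/177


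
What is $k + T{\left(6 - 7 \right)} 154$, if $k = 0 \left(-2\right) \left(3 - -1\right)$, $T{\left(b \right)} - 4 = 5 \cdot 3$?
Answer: $2926$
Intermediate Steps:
$T{\left(b \right)} = 19$ ($T{\left(b \right)} = 4 + 5 \cdot 3 = 4 + 15 = 19$)
$k = 0$ ($k = 0 \left(3 + 1\right) = 0 \cdot 4 = 0$)
$k + T{\left(6 - 7 \right)} 154 = 0 + 19 \cdot 154 = 0 + 2926 = 2926$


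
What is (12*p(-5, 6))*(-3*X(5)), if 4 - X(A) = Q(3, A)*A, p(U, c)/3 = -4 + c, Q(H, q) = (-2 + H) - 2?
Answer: -1944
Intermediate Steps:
Q(H, q) = -4 + H
p(U, c) = -12 + 3*c (p(U, c) = 3*(-4 + c) = -12 + 3*c)
X(A) = 4 + A (X(A) = 4 - (-4 + 3)*A = 4 - (-1)*A = 4 + A)
(12*p(-5, 6))*(-3*X(5)) = (12*(-12 + 3*6))*(-3*(4 + 5)) = (12*(-12 + 18))*(-3*9) = (12*6)*(-27) = 72*(-27) = -1944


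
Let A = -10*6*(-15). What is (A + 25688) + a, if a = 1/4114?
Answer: 109383033/4114 ≈ 26588.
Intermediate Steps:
a = 1/4114 ≈ 0.00024307
A = 900 (A = -60*(-15) = 900)
(A + 25688) + a = (900 + 25688) + 1/4114 = 26588 + 1/4114 = 109383033/4114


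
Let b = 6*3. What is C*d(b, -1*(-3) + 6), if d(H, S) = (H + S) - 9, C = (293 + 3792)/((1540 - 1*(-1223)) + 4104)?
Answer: 8170/763 ≈ 10.708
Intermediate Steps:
b = 18
C = 4085/6867 (C = 4085/((1540 + 1223) + 4104) = 4085/(2763 + 4104) = 4085/6867 ≈ 0.59487)
d(H, S) = -9 + H + S
C*d(b, -1*(-3) + 6) = 4085*(-9 + 18 + (-1*(-3) + 6))/6867 = 4085*(-9 + 18 + (3 + 6))/6867 = 4085*(-9 + 18 + 9)/6867 = (4085/6867)*18 = 8170/763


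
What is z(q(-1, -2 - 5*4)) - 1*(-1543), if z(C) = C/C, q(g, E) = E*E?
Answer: 1544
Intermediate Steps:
q(g, E) = E**2
z(C) = 1
z(q(-1, -2 - 5*4)) - 1*(-1543) = 1 - 1*(-1543) = 1 + 1543 = 1544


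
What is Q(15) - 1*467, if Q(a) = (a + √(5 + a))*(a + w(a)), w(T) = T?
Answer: -17 + 60*√5 ≈ 117.16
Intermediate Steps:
Q(a) = 2*a*(a + √(5 + a)) (Q(a) = (a + √(5 + a))*(a + a) = (a + √(5 + a))*(2*a) = 2*a*(a + √(5 + a)))
Q(15) - 1*467 = 2*15*(15 + √(5 + 15)) - 1*467 = 2*15*(15 + √20) - 467 = 2*15*(15 + 2*√5) - 467 = (450 + 60*√5) - 467 = -17 + 60*√5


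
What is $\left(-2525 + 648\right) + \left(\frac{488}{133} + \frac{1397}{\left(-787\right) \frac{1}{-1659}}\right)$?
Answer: $\frac{112160448}{104671} \approx 1071.6$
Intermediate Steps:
$\left(-2525 + 648\right) + \left(\frac{488}{133} + \frac{1397}{\left(-787\right) \frac{1}{-1659}}\right) = -1877 + \left(488 \cdot \frac{1}{133} + \frac{1397}{\left(-787\right) \left(- \frac{1}{1659}\right)}\right) = -1877 + \left(\frac{488}{133} + \frac{1397}{\frac{787}{1659}}\right) = -1877 + \left(\frac{488}{133} + 1397 \cdot \frac{1659}{787}\right) = -1877 + \left(\frac{488}{133} + \frac{2317623}{787}\right) = -1877 + \frac{308627915}{104671} = \frac{112160448}{104671}$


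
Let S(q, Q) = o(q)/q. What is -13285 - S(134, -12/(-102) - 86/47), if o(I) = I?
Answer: -13286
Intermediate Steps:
S(q, Q) = 1 (S(q, Q) = q/q = 1)
-13285 - S(134, -12/(-102) - 86/47) = -13285 - 1*1 = -13285 - 1 = -13286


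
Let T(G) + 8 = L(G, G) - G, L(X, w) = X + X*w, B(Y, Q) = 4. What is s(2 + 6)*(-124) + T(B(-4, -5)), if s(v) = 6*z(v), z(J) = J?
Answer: -5944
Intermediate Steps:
s(v) = 6*v
T(G) = -8 - G + G*(1 + G) (T(G) = -8 + (G*(1 + G) - G) = -8 + (-G + G*(1 + G)) = -8 - G + G*(1 + G))
s(2 + 6)*(-124) + T(B(-4, -5)) = (6*(2 + 6))*(-124) + (-8 + 4²) = (6*8)*(-124) + (-8 + 16) = 48*(-124) + 8 = -5952 + 8 = -5944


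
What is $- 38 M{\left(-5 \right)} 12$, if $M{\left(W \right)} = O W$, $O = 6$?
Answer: $13680$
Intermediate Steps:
$M{\left(W \right)} = 6 W$
$- 38 M{\left(-5 \right)} 12 = - 38 \cdot 6 \left(-5\right) 12 = \left(-38\right) \left(-30\right) 12 = 1140 \cdot 12 = 13680$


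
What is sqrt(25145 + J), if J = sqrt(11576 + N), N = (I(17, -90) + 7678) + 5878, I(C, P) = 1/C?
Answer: sqrt(7266905 + 17*sqrt(7263165))/17 ≈ 159.07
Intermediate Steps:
N = 230453/17 (N = (1/17 + 7678) + 5878 = 130527/17 + 5878 = 230453/17 ≈ 13556.)
J = sqrt(7263165)/17 (J = sqrt(11576 + 230453/17) = sqrt(427245/17) = sqrt(7263165)/17 ≈ 158.53)
sqrt(25145 + J) = sqrt(25145 + sqrt(7263165)/17)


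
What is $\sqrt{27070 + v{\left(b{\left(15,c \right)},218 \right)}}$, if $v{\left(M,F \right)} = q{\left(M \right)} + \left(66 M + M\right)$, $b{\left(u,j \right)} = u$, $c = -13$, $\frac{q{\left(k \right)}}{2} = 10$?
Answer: $\sqrt{28095} \approx 167.62$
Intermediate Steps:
$q{\left(k \right)} = 20$ ($q{\left(k \right)} = 2 \cdot 10 = 20$)
$v{\left(M,F \right)} = 20 + 67 M$ ($v{\left(M,F \right)} = 20 + \left(66 M + M\right) = 20 + 67 M$)
$\sqrt{27070 + v{\left(b{\left(15,c \right)},218 \right)}} = \sqrt{27070 + \left(20 + 67 \cdot 15\right)} = \sqrt{27070 + \left(20 + 1005\right)} = \sqrt{27070 + 1025} = \sqrt{28095}$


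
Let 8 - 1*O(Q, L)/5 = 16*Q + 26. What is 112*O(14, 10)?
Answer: -135520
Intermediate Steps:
O(Q, L) = -90 - 80*Q (O(Q, L) = 40 - 5*(16*Q + 26) = 40 - 5*(26 + 16*Q) = 40 + (-130 - 80*Q) = -90 - 80*Q)
112*O(14, 10) = 112*(-90 - 80*14) = 112*(-90 - 1120) = 112*(-1210) = -135520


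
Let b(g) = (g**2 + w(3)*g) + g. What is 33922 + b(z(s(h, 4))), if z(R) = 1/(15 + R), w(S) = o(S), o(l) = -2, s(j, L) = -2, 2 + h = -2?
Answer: 5732806/169 ≈ 33922.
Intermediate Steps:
h = -4 (h = -2 - 2 = -4)
w(S) = -2
b(g) = g**2 - g (b(g) = (g**2 - 2*g) + g = g**2 - g)
33922 + b(z(s(h, 4))) = 33922 + (-1 + 1/(15 - 2))/(15 - 2) = 33922 + (-1 + 1/13)/13 = 33922 + (1/13)*(-12/13) = 33922 - 12/169 = 5732806/169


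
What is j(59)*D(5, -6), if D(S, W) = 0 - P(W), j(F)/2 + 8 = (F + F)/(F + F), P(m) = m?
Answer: -84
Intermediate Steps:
j(F) = -14 (j(F) = -16 + 2*((F + F)/(F + F)) = -16 + 2*((2*F)/((2*F))) = -16 + 2*((2*F)*(1/(2*F))) = -16 + 2*1 = -16 + 2 = -14)
D(S, W) = -W (D(S, W) = 0 - W = -W)
j(59)*D(5, -6) = -(-14)*(-6) = -14*6 = -84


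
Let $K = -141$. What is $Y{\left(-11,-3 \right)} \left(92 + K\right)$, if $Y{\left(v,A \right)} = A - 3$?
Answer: $294$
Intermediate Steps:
$Y{\left(v,A \right)} = -3 + A$ ($Y{\left(v,A \right)} = A - 3 = -3 + A$)
$Y{\left(-11,-3 \right)} \left(92 + K\right) = \left(-3 - 3\right) \left(92 - 141\right) = \left(-6\right) \left(-49\right) = 294$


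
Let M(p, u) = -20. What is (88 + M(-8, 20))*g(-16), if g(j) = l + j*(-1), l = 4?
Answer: 1360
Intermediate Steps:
g(j) = 4 - j (g(j) = 4 + j*(-1) = 4 - j)
(88 + M(-8, 20))*g(-16) = (88 - 20)*(4 - 1*(-16)) = 68*(4 + 16) = 68*20 = 1360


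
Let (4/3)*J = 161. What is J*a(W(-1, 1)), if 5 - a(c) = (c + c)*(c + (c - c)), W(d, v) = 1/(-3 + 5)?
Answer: 4347/8 ≈ 543.38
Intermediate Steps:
W(d, v) = 1/2
a(c) = 5 - 2*c**2 (a(c) = 5 - (c + c)*(c + (c - c)) = 5 - 2*c*(c + 0) = 5 - 2*c*c = 5 - 2*c**2)
J = 483/4 (J = (3/4)*161 = 483/4 ≈ 120.75)
J*a(W(-1, 1)) = 483*(5 - 2*(1/2)**2)/4 = 483*(5 - 2*1/4)/4 = 483*(5 - 1/2)/4 = (483/4)*(9/2) = 4347/8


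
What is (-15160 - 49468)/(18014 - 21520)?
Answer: 32314/1753 ≈ 18.434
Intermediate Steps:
(-15160 - 49468)/(18014 - 21520) = -64628/(-3506) = -64628*(-1/3506) = 32314/1753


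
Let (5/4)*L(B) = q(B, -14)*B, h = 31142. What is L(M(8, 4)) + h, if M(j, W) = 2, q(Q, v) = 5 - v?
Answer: 155862/5 ≈ 31172.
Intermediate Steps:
L(B) = 76*B/5 (L(B) = 4*((5 - 1*(-14))*B)/5 = 4*((5 + 14)*B)/5 = 4*(19*B)/5 = 76*B/5)
L(M(8, 4)) + h = (76/5)*2 + 31142 = 152/5 + 31142 = 155862/5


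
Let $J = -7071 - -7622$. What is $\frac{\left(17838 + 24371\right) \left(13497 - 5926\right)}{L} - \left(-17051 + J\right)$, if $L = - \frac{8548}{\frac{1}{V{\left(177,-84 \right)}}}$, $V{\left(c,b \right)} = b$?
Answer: $\frac{12167092339}{718032} \approx 16945.0$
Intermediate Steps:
$J = 551$ ($J = -7071 + 7622 = 551$)
$L = 718032$ ($L = - \frac{8548}{\frac{1}{-84}} = - \frac{8548}{- \frac{1}{84}} = \left(-8548\right) \left(-84\right) = 718032$)
$\frac{\left(17838 + 24371\right) \left(13497 - 5926\right)}{L} - \left(-17051 + J\right) = \frac{\left(17838 + 24371\right) \left(13497 - 5926\right)}{718032} + \left(17051 - 551\right) = 42209 \cdot 7571 \cdot \frac{1}{718032} + \left(17051 - 551\right) = 319564339 \cdot \frac{1}{718032} + 16500 = \frac{319564339}{718032} + 16500 = \frac{12167092339}{718032}$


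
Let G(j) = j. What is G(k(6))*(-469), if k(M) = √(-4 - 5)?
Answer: -1407*I ≈ -1407.0*I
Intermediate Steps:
k(M) = 3*I (k(M) = √(-9) = 3*I)
G(k(6))*(-469) = (3*I)*(-469) = -1407*I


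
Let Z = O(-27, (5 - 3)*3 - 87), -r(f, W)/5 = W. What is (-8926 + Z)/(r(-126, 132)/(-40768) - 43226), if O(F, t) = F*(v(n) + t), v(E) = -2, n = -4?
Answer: 68133520/440559227 ≈ 0.15465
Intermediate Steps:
r(f, W) = -5*W
O(F, t) = F*(-2 + t)
Z = 2241 (Z = -27*(-2 + ((5 - 3)*3 - 87)) = -27*(-2 + (2*3 - 87)) = -27*(-2 + (6 - 87)) = -27*(-2 - 81) = -27*(-83) = 2241)
(-8926 + Z)/(r(-126, 132)/(-40768) - 43226) = (-8926 + 2241)/(-5*132/(-40768) - 43226) = -6685/(-660*(-1/40768) - 43226) = -6685/(165/10192 - 43226) = -6685/(-440559227/10192) = -6685*(-10192/440559227) = 68133520/440559227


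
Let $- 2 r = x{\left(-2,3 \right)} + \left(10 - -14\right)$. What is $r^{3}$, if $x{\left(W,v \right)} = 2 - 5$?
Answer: $- \frac{9261}{8} \approx -1157.6$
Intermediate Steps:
$x{\left(W,v \right)} = -3$
$r = - \frac{21}{2}$ ($r = - \frac{-3 + \left(10 - -14\right)}{2} = - \frac{-3 + \left(10 + 14\right)}{2} = - \frac{-3 + 24}{2} = \left(- \frac{1}{2}\right) 21 = - \frac{21}{2} \approx -10.5$)
$r^{3} = \left(- \frac{21}{2}\right)^{3} = - \frac{9261}{8}$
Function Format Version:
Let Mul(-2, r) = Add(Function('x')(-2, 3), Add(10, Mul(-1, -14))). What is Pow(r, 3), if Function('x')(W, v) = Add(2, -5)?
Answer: Rational(-9261, 8) ≈ -1157.6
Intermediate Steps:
Function('x')(W, v) = -3
r = Rational(-21, 2) (r = Mul(Rational(-1, 2), Add(-3, Add(10, Mul(-1, -14)))) = Mul(Rational(-1, 2), Add(-3, Add(10, 14))) = Mul(Rational(-1, 2), Add(-3, 24)) = Mul(Rational(-1, 2), 21) = Rational(-21, 2) ≈ -10.500)
Pow(r, 3) = Pow(Rational(-21, 2), 3) = Rational(-9261, 8)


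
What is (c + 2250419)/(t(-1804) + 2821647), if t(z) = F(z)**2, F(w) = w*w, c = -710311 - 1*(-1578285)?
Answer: 3118393/10591226322703 ≈ 2.9443e-7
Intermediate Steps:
c = 867974 (c = -710311 + 1578285 = 867974)
F(w) = w**2
t(z) = z**4 (t(z) = (z**2)**2 = z**4)
(c + 2250419)/(t(-1804) + 2821647) = (867974 + 2250419)/((-1804)**4 + 2821647) = 3118393/(10591223501056 + 2821647) = 3118393/10591226322703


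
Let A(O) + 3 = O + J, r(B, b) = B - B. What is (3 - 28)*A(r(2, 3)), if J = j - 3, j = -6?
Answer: 300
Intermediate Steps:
J = -9 (J = -6 - 3 = -9)
r(B, b) = 0
A(O) = -12 + O (A(O) = -3 + (O - 9) = -3 + (-9 + O) = -12 + O)
(3 - 28)*A(r(2, 3)) = (3 - 28)*(-12 + 0) = -25*(-12) = 300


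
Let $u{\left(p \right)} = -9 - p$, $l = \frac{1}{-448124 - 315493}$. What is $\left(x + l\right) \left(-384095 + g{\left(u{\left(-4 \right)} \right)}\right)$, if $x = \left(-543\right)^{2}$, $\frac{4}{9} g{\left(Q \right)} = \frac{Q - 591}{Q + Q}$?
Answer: $- \frac{432247263798363344}{3818085} \approx -1.1321 \cdot 10^{11}$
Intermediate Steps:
$l = - \frac{1}{763617}$ ($l = \frac{1}{-763617} = - \frac{1}{763617} \approx -1.3096 \cdot 10^{-6}$)
$g{\left(Q \right)} = \frac{9 \left(-591 + Q\right)}{8 Q}$ ($g{\left(Q \right)} = \frac{9 \frac{Q - 591}{Q + Q}}{4} = \frac{9 \frac{-591 + Q}{2 Q}}{4} = \frac{9 \left(-591 + Q\right)}{8 Q}$)
$x = 294849$
$\left(x + l\right) \left(-384095 + g{\left(u{\left(-4 \right)} \right)}\right) = \left(294849 - \frac{1}{763617}\right) \left(-384095 + \frac{9 \left(-591 - 5\right)}{8 \left(-9 - -4\right)}\right) = \frac{225151708832 \left(-384095 + \frac{9 \left(-591 + \left(-9 + 4\right)\right)}{8 \left(-9 + 4\right)}\right)}{763617} = \frac{225151708832 \left(-384095 + \frac{9 \left(-591 - 5\right)}{8 \left(-5\right)}\right)}{763617} = \frac{225151708832 \left(-384095 + \frac{9}{8} \left(- \frac{1}{5}\right) \left(-596\right)\right)}{763617} = \frac{225151708832 \left(-384095 + \frac{1341}{10}\right)}{763617} = \frac{225151708832}{763617} \left(- \frac{3839609}{10}\right) = - \frac{432247263798363344}{3818085}$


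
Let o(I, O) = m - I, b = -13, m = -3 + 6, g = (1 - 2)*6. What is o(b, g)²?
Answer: 256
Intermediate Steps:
g = -6 (g = -1*6 = -6)
m = 3
o(I, O) = 3 - I
o(b, g)² = (3 - 1*(-13))² = (3 + 13)² = 16² = 256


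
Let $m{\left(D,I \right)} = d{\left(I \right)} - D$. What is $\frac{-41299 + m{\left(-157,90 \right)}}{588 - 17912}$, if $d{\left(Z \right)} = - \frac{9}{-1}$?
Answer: $\frac{41133}{17324} \approx 2.3743$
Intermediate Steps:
$d{\left(Z \right)} = 9$ ($d{\left(Z \right)} = \left(-9\right) \left(-1\right) = 9$)
$m{\left(D,I \right)} = 9 - D$
$\frac{-41299 + m{\left(-157,90 \right)}}{588 - 17912} = \frac{-41299 + \left(9 - -157\right)}{588 - 17912} = \frac{-41299 + \left(9 + 157\right)}{-17324} = \left(-41299 + 166\right) \left(- \frac{1}{17324}\right) = \left(-41133\right) \left(- \frac{1}{17324}\right) = \frac{41133}{17324}$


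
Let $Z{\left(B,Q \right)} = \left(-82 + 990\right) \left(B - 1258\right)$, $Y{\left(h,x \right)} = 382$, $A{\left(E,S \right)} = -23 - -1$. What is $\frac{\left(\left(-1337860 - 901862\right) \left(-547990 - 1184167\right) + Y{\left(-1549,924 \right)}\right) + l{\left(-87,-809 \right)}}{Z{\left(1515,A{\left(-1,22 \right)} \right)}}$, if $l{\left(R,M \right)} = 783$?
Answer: $\frac{3879550141519}{233356} \approx 1.6625 \cdot 10^{7}$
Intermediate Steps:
$A{\left(E,S \right)} = -22$ ($A{\left(E,S \right)} = -23 + 1 = -22$)
$Z{\left(B,Q \right)} = -1142264 + 908 B$ ($Z{\left(B,Q \right)} = 908 \left(-1258 + B\right) = -1142264 + 908 B$)
$\frac{\left(\left(-1337860 - 901862\right) \left(-547990 - 1184167\right) + Y{\left(-1549,924 \right)}\right) + l{\left(-87,-809 \right)}}{Z{\left(1515,A{\left(-1,22 \right)} \right)}} = \frac{\left(\left(-1337860 - 901862\right) \left(-547990 - 1184167\right) + 382\right) + 783}{-1142264 + 908 \cdot 1515} = \frac{\left(\left(-2239722\right) \left(-1732157\right) + 382\right) + 783}{-1142264 + 1375620} = \frac{\left(3879550140354 + 382\right) + 783}{233356} = \left(3879550140736 + 783\right) \frac{1}{233356} = 3879550141519 \cdot \frac{1}{233356} = \frac{3879550141519}{233356}$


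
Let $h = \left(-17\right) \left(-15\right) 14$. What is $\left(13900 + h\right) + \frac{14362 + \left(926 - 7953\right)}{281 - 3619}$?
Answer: $\frac{58307525}{3338} \approx 17468.0$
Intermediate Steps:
$h = 3570$ ($h = 255 \cdot 14 = 3570$)
$\left(13900 + h\right) + \frac{14362 + \left(926 - 7953\right)}{281 - 3619} = \left(13900 + 3570\right) + \frac{14362 + \left(926 - 7953\right)}{281 - 3619} = 17470 + \frac{14362 - 7027}{-3338} = 17470 + 7335 \left(- \frac{1}{3338}\right) = 17470 - \frac{7335}{3338} = \frac{58307525}{3338}$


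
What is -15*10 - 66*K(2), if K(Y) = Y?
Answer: -282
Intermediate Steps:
-15*10 - 66*K(2) = -15*10 - 66*2 = -150 - 132 = -282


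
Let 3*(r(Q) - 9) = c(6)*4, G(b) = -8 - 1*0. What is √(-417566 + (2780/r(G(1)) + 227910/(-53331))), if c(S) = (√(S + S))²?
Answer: 2*I*√824538363712745/88885 ≈ 646.11*I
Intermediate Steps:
G(b) = -8 (G(b) = -8 + 0 = -8)
c(S) = 2*S (c(S) = (√(2*S))² = (√2*√S)² = 2*S)
r(Q) = 25 (r(Q) = 9 + ((2*6)*4)/3 = 9 + (12*4)/3 = 9 + (⅓)*48 = 9 + 16 = 25)
√(-417566 + (2780/r(G(1)) + 227910/(-53331))) = √(-417566 + (2780/25 + 227910/(-53331))) = √(-417566 + (2780*(1/25) + 227910*(-1/53331))) = √(-417566 + (556/5 - 75970/17777)) = √(-417566 + 9504162/88885) = √(-37105849748/88885) = 2*I*√824538363712745/88885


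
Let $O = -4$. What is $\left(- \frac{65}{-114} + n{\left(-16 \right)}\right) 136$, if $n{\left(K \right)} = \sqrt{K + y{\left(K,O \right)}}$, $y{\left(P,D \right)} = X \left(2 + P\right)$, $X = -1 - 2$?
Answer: $\frac{4420}{57} + 136 \sqrt{26} \approx 771.01$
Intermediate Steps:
$X = -3$ ($X = -1 - 2 = -3$)
$y{\left(P,D \right)} = -6 - 3 P$ ($y{\left(P,D \right)} = - 3 \left(2 + P\right) = -6 - 3 P$)
$n{\left(K \right)} = \sqrt{-6 - 2 K}$ ($n{\left(K \right)} = \sqrt{K - \left(6 + 3 K\right)} = \sqrt{-6 - 2 K}$)
$\left(- \frac{65}{-114} + n{\left(-16 \right)}\right) 136 = \left(- \frac{65}{-114} + \sqrt{-6 - -32}\right) 136 = \left(\left(-65\right) \left(- \frac{1}{114}\right) + \sqrt{-6 + 32}\right) 136 = \left(\frac{65}{114} + \sqrt{26}\right) 136 = \frac{4420}{57} + 136 \sqrt{26}$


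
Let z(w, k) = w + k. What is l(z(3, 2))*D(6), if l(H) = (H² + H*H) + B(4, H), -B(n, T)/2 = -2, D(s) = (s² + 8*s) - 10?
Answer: 3996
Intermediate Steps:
z(w, k) = k + w
D(s) = -10 + s² + 8*s
B(n, T) = 4 (B(n, T) = -2*(-2) = 4)
l(H) = 4 + 2*H² (l(H) = (H² + H*H) + 4 = (H² + H²) + 4 = 2*H² + 4 = 4 + 2*H²)
l(z(3, 2))*D(6) = (4 + 2*(2 + 3)²)*(-10 + 6² + 8*6) = (4 + 2*5²)*(-10 + 36 + 48) = (4 + 2*25)*74 = (4 + 50)*74 = 54*74 = 3996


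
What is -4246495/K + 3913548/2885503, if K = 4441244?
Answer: 5127747511727/12815222885732 ≈ 0.40013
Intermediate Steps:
-4246495/K + 3913548/2885503 = -4246495/4441244 + 3913548/2885503 = 5127747511727/12815222885732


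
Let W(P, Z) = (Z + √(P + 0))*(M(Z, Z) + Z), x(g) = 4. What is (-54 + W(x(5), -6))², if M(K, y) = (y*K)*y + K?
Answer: 736164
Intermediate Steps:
M(K, y) = K + K*y² (M(K, y) = (K*y)*y + K = K*y² + K = K + K*y²)
W(P, Z) = (Z + √P)*(Z + Z*(1 + Z²)) (W(P, Z) = (Z + √(P + 0))*(Z*(1 + Z²) + Z) = (Z + √P)*(Z + Z*(1 + Z²)))
(-54 + W(x(5), -6))² = (-54 - 6*((-6)³ + 2*(-6) + 2*√4 + √4*(-6)²))² = (-54 - 6*(-216 - 12 + 2*2 + 2*36))² = (-54 - 6*(-216 - 12 + 4 + 72))² = (-54 - 6*(-152))² = (-54 + 912)² = 858² = 736164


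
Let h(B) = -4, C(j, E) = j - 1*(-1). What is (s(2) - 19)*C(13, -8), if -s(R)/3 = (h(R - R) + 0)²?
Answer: -938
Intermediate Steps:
C(j, E) = 1 + j (C(j, E) = j + 1 = 1 + j)
s(R) = -48 (s(R) = -3*(-4 + 0)² = -3*(-4)² = -3*16 = -48)
(s(2) - 19)*C(13, -8) = (-48 - 19)*(1 + 13) = -67*14 = -938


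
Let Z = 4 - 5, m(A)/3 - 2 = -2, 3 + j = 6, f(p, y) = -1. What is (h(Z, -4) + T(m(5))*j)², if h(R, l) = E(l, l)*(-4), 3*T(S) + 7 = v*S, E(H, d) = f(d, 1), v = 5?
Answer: 9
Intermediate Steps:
E(H, d) = -1
j = 3 (j = -3 + 6 = 3)
m(A) = 0 (m(A) = 6 + 3*(-2) = 6 - 6 = 0)
Z = -1
T(S) = -7/3 + 5*S/3 (T(S) = -7/3 + (5*S)/3 = -7/3 + 5*S/3)
h(R, l) = 4 (h(R, l) = -1*(-4) = 4)
(h(Z, -4) + T(m(5))*j)² = (4 + (-7/3 + (5/3)*0)*3)² = (4 + (-7/3 + 0)*3)² = (4 - 7/3*3)² = (4 - 7)² = (-3)² = 9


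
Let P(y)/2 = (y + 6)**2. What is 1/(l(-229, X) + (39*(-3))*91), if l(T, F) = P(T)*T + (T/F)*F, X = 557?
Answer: -1/22786758 ≈ -4.3885e-8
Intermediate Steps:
P(y) = 2*(6 + y)**2 (P(y) = 2*(y + 6)**2 = 2*(6 + y)**2)
l(T, F) = T + 2*T*(6 + T)**2 (l(T, F) = (2*(6 + T)**2)*T + (T/F)*F = 2*T*(6 + T)**2 + T = T + 2*T*(6 + T)**2)
1/(l(-229, X) + (39*(-3))*91) = 1/(-229*(1 + 2*(6 - 229)**2) + (39*(-3))*91) = 1/(-229*(1 + 2*(-223)**2) - 117*91) = 1/(-229*(1 + 2*49729) - 10647) = 1/(-229*(1 + 99458) - 10647) = 1/(-229*99459 - 10647) = 1/(-22776111 - 10647) = 1/(-22786758) = -1/22786758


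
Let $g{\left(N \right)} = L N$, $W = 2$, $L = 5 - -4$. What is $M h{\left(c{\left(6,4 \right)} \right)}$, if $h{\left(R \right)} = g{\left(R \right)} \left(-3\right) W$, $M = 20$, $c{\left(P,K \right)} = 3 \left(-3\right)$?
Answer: $9720$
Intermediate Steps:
$c{\left(P,K \right)} = -9$
$L = 9$ ($L = 5 + 4 = 9$)
$g{\left(N \right)} = 9 N$
$h{\left(R \right)} = - 54 R$ ($h{\left(R \right)} = 9 R \left(-3\right) 2 = - 27 R 2 = - 54 R$)
$M h{\left(c{\left(6,4 \right)} \right)} = 20 \left(\left(-54\right) \left(-9\right)\right) = 20 \cdot 486 = 9720$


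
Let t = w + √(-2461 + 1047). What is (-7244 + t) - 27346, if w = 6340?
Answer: -28250 + I*√1414 ≈ -28250.0 + 37.603*I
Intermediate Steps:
t = 6340 + I*√1414 (t = 6340 + √(-2461 + 1047) = 6340 + √(-1414) = 6340 + I*√1414 ≈ 6340.0 + 37.603*I)
(-7244 + t) - 27346 = (-7244 + (6340 + I*√1414)) - 27346 = (-904 + I*√1414) - 27346 = -28250 + I*√1414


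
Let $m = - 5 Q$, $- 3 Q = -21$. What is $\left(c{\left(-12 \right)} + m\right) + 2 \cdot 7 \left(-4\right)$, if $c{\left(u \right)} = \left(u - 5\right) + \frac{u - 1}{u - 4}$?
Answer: $- \frac{1715}{16} \approx -107.19$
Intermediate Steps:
$Q = 7$ ($Q = \left(- \frac{1}{3}\right) \left(-21\right) = 7$)
$m = -35$ ($m = \left(-5\right) 7 = -35$)
$c{\left(u \right)} = -5 + u + \frac{-1 + u}{-4 + u}$ ($c{\left(u \right)} = \left(-5 + u\right) + \frac{-1 + u}{-4 + u} = -5 + u + \frac{-1 + u}{-4 + u}$)
$\left(c{\left(-12 \right)} + m\right) + 2 \cdot 7 \left(-4\right) = \left(\frac{19 + \left(-12\right)^{2} - -96}{-4 - 12} - 35\right) + 2 \cdot 7 \left(-4\right) = \left(\frac{19 + 144 + 96}{-16} - 35\right) + 14 \left(-4\right) = \left(\left(- \frac{1}{16}\right) 259 - 35\right) - 56 = \left(- \frac{259}{16} - 35\right) - 56 = - \frac{819}{16} - 56 = - \frac{1715}{16}$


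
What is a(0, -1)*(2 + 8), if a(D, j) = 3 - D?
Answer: 30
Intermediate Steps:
a(0, -1)*(2 + 8) = (3 - 1*0)*(2 + 8) = (3 + 0)*10 = 3*10 = 30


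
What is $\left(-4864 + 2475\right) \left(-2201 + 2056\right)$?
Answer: $346405$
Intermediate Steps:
$\left(-4864 + 2475\right) \left(-2201 + 2056\right) = \left(-2389\right) \left(-145\right) = 346405$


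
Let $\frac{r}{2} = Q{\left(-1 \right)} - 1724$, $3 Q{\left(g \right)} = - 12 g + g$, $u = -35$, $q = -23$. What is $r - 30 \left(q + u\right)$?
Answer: $- \frac{5102}{3} \approx -1700.7$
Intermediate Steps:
$Q{\left(g \right)} = - \frac{11 g}{3}$ ($Q{\left(g \right)} = \frac{- 12 g + g}{3} = \frac{\left(-11\right) g}{3} = - \frac{11 g}{3}$)
$r = - \frac{10322}{3}$ ($r = 2 \left(\left(- \frac{11}{3}\right) \left(-1\right) - 1724\right) = 2 \left(\frac{11}{3} - 1724\right) = 2 \left(- \frac{5161}{3}\right) = - \frac{10322}{3} \approx -3440.7$)
$r - 30 \left(q + u\right) = - \frac{10322}{3} - 30 \left(-23 - 35\right) = - \frac{10322}{3} - 30 \left(-58\right) = - \frac{10322}{3} - -1740 = - \frac{10322}{3} + 1740 = - \frac{5102}{3}$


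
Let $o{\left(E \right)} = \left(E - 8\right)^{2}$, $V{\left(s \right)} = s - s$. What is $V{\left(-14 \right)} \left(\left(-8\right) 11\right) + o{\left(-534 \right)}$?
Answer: $293764$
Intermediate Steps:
$V{\left(s \right)} = 0$
$o{\left(E \right)} = \left(-8 + E\right)^{2}$
$V{\left(-14 \right)} \left(\left(-8\right) 11\right) + o{\left(-534 \right)} = 0 \left(\left(-8\right) 11\right) + \left(-8 - 534\right)^{2} = 0 \left(-88\right) + \left(-542\right)^{2} = 0 + 293764 = 293764$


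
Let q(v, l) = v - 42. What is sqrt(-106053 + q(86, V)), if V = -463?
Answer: I*sqrt(106009) ≈ 325.59*I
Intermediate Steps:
q(v, l) = -42 + v
sqrt(-106053 + q(86, V)) = sqrt(-106053 + (-42 + 86)) = sqrt(-106053 + 44) = sqrt(-106009) = I*sqrt(106009)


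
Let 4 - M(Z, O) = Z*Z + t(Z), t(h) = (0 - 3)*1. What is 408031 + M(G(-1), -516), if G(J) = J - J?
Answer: 408038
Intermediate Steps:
t(h) = -3 (t(h) = -3*1 = -3)
G(J) = 0
M(Z, O) = 7 - Z² (M(Z, O) = 4 - (Z*Z - 3) = 4 - (Z² - 3) = 4 - (-3 + Z²) = 4 + (3 - Z²) = 7 - Z²)
408031 + M(G(-1), -516) = 408031 + (7 - 1*0²) = 408031 + (7 - 1*0) = 408031 + (7 + 0) = 408031 + 7 = 408038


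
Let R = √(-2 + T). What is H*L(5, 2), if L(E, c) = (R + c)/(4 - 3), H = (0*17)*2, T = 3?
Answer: 0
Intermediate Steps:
H = 0 (H = 0*2 = 0)
R = 1 (R = √(-2 + 3) = √1 = 1)
L(E, c) = 1 + c (L(E, c) = (1 + c)/(4 - 3) = (1 + c)/1 = (1 + c)*1 = 1 + c)
H*L(5, 2) = 0*(1 + 2) = 0*3 = 0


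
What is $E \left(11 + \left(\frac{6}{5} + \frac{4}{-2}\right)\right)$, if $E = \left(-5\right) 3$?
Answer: $-153$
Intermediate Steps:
$E = -15$
$E \left(11 + \left(\frac{6}{5} + \frac{4}{-2}\right)\right) = - 15 \left(11 + \left(\frac{6}{5} + \frac{4}{-2}\right)\right) = - 15 \left(11 + \left(6 \cdot \frac{1}{5} + 4 \left(- \frac{1}{2}\right)\right)\right) = - 15 \left(11 + \left(\frac{6}{5} - 2\right)\right) = - 15 \left(11 - \frac{4}{5}\right) = \left(-15\right) \frac{51}{5} = -153$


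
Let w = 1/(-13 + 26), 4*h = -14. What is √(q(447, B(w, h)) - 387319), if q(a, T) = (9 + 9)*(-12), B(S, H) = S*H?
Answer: I*√387535 ≈ 622.52*I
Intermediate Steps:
h = -7/2 (h = (¼)*(-14) = -7/2 ≈ -3.5000)
w = 1/13 ≈ 0.076923
B(S, H) = H*S
q(a, T) = -216 (q(a, T) = 18*(-12) = -216)
√(q(447, B(w, h)) - 387319) = √(-216 - 387319) = √(-387535) = I*√387535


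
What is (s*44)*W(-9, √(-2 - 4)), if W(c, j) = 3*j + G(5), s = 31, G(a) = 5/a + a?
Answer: 8184 + 4092*I*√6 ≈ 8184.0 + 10023.0*I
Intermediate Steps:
G(a) = a + 5/a
W(c, j) = 6 + 3*j (W(c, j) = 3*j + (5 + 5/5) = 3*j + (5 + 5*(⅕)) = 3*j + (5 + 1) = 3*j + 6 = 6 + 3*j)
(s*44)*W(-9, √(-2 - 4)) = (31*44)*(6 + 3*√(-2 - 4)) = 1364*(6 + 3*√(-6)) = 1364*(6 + 3*(I*√6)) = 1364*(6 + 3*I*√6) = 8184 + 4092*I*√6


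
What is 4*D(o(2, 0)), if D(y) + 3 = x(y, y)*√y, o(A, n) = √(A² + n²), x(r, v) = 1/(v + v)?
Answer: -12 + √2 ≈ -10.586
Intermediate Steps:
x(r, v) = 1/(2*v)
D(y) = -3 + 1/(2*√y) (D(y) = -3 + (1/(2*y))*√y = -3 + 1/(2*√y))
4*D(o(2, 0)) = 4*(-3 + 1/(2*√(√(2² + 0²)))) = 4*(-3 + 1/(2*√(√(4 + 0)))) = 4*(-3 + 1/(2*√(√4))) = 4*(-3 + 1/(2*√2)) = 4*(-3 + (√2/2)/2) = 4*(-3 + √2/4) = -12 + √2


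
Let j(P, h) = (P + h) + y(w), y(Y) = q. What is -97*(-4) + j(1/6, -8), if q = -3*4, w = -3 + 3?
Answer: 2209/6 ≈ 368.17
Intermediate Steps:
w = 0
q = -12
y(Y) = -12
j(P, h) = -12 + P + h (j(P, h) = (P + h) - 12 = -12 + P + h)
-97*(-4) + j(1/6, -8) = -97*(-4) + (-12 + 1/6 - 8) = 388 + (-12 + ⅙ - 8) = 388 - 119/6 = 2209/6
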